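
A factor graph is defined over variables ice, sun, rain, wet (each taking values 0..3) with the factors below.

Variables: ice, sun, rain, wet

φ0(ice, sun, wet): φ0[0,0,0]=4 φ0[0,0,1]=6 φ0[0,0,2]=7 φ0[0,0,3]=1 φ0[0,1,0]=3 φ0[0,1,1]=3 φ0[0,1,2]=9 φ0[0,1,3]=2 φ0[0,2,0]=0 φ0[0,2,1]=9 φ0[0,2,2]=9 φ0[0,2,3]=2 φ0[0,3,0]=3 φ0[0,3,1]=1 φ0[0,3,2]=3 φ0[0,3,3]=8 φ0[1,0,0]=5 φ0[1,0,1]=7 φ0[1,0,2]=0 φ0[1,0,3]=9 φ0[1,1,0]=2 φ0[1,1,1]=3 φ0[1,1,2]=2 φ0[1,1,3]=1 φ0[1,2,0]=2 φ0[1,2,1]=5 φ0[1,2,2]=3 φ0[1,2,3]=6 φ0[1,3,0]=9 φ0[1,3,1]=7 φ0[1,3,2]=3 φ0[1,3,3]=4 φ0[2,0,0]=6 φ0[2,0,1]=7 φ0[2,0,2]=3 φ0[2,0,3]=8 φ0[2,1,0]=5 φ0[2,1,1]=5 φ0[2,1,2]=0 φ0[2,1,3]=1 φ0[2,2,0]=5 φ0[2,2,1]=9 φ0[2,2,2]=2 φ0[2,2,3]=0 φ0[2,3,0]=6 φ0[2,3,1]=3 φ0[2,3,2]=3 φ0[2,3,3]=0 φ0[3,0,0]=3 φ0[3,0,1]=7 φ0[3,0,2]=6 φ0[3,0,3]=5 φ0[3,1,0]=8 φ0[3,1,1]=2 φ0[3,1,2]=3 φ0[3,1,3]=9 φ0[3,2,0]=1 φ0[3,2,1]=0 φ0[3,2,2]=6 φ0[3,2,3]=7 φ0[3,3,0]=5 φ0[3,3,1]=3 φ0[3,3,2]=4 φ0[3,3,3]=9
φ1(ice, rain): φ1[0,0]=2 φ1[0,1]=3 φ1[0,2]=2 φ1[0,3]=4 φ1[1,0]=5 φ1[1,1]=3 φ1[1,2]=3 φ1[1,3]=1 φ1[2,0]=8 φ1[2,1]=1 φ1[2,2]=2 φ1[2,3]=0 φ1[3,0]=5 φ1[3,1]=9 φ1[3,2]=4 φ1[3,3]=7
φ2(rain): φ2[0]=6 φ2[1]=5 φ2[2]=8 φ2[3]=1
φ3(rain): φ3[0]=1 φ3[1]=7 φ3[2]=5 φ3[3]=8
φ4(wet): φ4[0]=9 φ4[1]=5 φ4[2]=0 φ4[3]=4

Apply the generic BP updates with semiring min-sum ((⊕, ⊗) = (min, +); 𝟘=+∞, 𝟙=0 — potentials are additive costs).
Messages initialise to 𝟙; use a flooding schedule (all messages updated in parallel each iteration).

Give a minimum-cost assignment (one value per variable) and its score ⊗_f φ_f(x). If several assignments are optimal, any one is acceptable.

init: all messages = 𝟙 over 4 values
r1 m[φ0→ice] = [0, 0, 0, 0]
r1 m[φ0→sun] = [0, 0, 0, 0]
r1 m[φ0→wet] = [0, 0, 0, 0]
r1 m[φ1→ice] = [2, 1, 0, 4]
r1 m[φ1→rain] = [2, 1, 2, 0]
r1 m[φ2→rain] = [6, 5, 8, 1]
r1 m[φ3→rain] = [1, 7, 5, 8]
r1 m[φ4→wet] = [9, 5, 0, 4]
r1 m[ice→φ0] = [0, 0, 0, 0]
r1 m[ice→φ1] = [0, 0, 0, 0]
r1 m[sun→φ0] = [0, 0, 0, 0]
r1 m[rain→φ1] = [0, 0, 0, 0]
r1 m[rain→φ2] = [0, 0, 0, 0]
r1 m[rain→φ3] = [0, 0, 0, 0]
r1 m[wet→φ0] = [0, 0, 0, 0]
r1 m[wet→φ4] = [0, 0, 0, 0]
r2 m[φ0→ice] = [0, 0, 0, 0]
r2 m[φ0→sun] = [0, 0, 0, 0]
r2 m[φ0→wet] = [0, 0, 0, 0]
r2 m[φ1→ice] = [2, 1, 0, 4]
r2 m[φ1→rain] = [2, 1, 2, 0]
r2 m[φ2→rain] = [6, 5, 8, 1]
r2 m[φ3→rain] = [1, 7, 5, 8]
r2 m[φ4→wet] = [9, 5, 0, 4]
r2 m[ice→φ0] = [2, 1, 0, 4]
r2 m[ice→φ1] = [0, 0, 0, 0]
r2 m[sun→φ0] = [0, 0, 0, 0]
r2 m[rain→φ1] = [7, 12, 13, 9]
r2 m[rain→φ2] = [3, 8, 7, 8]
r2 m[rain→φ3] = [8, 6, 10, 1]
r2 m[wet→φ0] = [9, 5, 0, 4]
r2 m[wet→φ4] = [0, 0, 0, 0]
r3 m[φ0→ice] = [3, 0, 0, 3]
r3 m[φ0→sun] = [1, 0, 2, 3]
r3 m[φ0→wet] = [2, 3, 0, 0]
r3 m[φ1→ice] = [9, 10, 9, 12]
r3 m[φ1→rain] = [2, 1, 2, 0]
r3 m[φ2→rain] = [6, 5, 8, 1]
r3 m[φ3→rain] = [1, 7, 5, 8]
r3 m[φ4→wet] = [9, 5, 0, 4]
r3 m[ice→φ0] = [2, 1, 0, 4]
r3 m[ice→φ1] = [0, 0, 0, 0]
r3 m[sun→φ0] = [0, 0, 0, 0]
r3 m[rain→φ1] = [7, 12, 13, 9]
r3 m[rain→φ2] = [3, 8, 7, 8]
r3 m[rain→φ3] = [8, 6, 10, 1]
r3 m[wet→φ0] = [9, 5, 0, 4]
r3 m[wet→φ4] = [0, 0, 0, 0]
r4 m[φ0→ice] = [3, 0, 0, 3]
r4 m[φ0→sun] = [1, 0, 2, 3]
r4 m[φ0→wet] = [2, 3, 0, 0]
r4 m[φ1→ice] = [9, 10, 9, 12]
r4 m[φ1→rain] = [2, 1, 2, 0]
r4 m[φ2→rain] = [6, 5, 8, 1]
r4 m[φ3→rain] = [1, 7, 5, 8]
r4 m[φ4→wet] = [9, 5, 0, 4]
r4 m[ice→φ0] = [9, 10, 9, 12]
r4 m[ice→φ1] = [3, 0, 0, 3]
r4 m[sun→φ0] = [0, 0, 0, 0]
r4 m[rain→φ1] = [7, 12, 13, 9]
r4 m[rain→φ2] = [3, 8, 7, 8]
r4 m[rain→φ3] = [8, 6, 10, 1]
r4 m[wet→φ0] = [9, 5, 0, 4]
r4 m[wet→φ4] = [2, 3, 0, 0]
r5 m[φ0→ice] = [3, 0, 0, 3]
r5 m[φ0→sun] = [10, 9, 11, 12]
r5 m[φ0→wet] = [9, 10, 9, 9]
r5 m[φ1→ice] = [9, 10, 9, 12]
r5 m[φ1→rain] = [5, 1, 2, 0]
r5 m[φ2→rain] = [6, 5, 8, 1]
r5 m[φ3→rain] = [1, 7, 5, 8]
r5 m[φ4→wet] = [9, 5, 0, 4]
r5 m[ice→φ0] = [9, 10, 9, 12]
r5 m[ice→φ1] = [3, 0, 0, 3]
r5 m[sun→φ0] = [0, 0, 0, 0]
r5 m[rain→φ1] = [7, 12, 13, 9]
r5 m[rain→φ2] = [3, 8, 7, 8]
r5 m[rain→φ3] = [8, 6, 10, 1]
r5 m[wet→φ0] = [9, 5, 0, 4]
r5 m[wet→φ4] = [2, 3, 0, 0]
r6 m[φ0→ice] = [3, 0, 0, 3]
r6 m[φ0→sun] = [10, 9, 11, 12]
r6 m[φ0→wet] = [9, 10, 9, 9]
r6 m[φ1→ice] = [9, 10, 9, 12]
r6 m[φ1→rain] = [5, 1, 2, 0]
r6 m[φ2→rain] = [6, 5, 8, 1]
r6 m[φ3→rain] = [1, 7, 5, 8]
r6 m[φ4→wet] = [9, 5, 0, 4]
r6 m[ice→φ0] = [9, 10, 9, 12]
r6 m[ice→φ1] = [3, 0, 0, 3]
r6 m[sun→φ0] = [0, 0, 0, 0]
r6 m[rain→φ1] = [7, 12, 13, 9]
r6 m[rain→φ2] = [6, 8, 7, 8]
r6 m[rain→φ3] = [11, 6, 10, 1]
r6 m[wet→φ0] = [9, 5, 0, 4]
r6 m[wet→φ4] = [9, 10, 9, 9]
r7 m[φ0→ice] = [3, 0, 0, 3]
r7 m[φ0→sun] = [10, 9, 11, 12]
r7 m[φ0→wet] = [9, 10, 9, 9]
r7 m[φ1→ice] = [9, 10, 9, 12]
r7 m[φ1→rain] = [5, 1, 2, 0]
r7 m[φ2→rain] = [6, 5, 8, 1]
r7 m[φ3→rain] = [1, 7, 5, 8]
r7 m[φ4→wet] = [9, 5, 0, 4]
r7 m[ice→φ0] = [9, 10, 9, 12]
r7 m[ice→φ1] = [3, 0, 0, 3]
r7 m[sun→φ0] = [0, 0, 0, 0]
r7 m[rain→φ1] = [7, 12, 13, 9]
r7 m[rain→φ2] = [6, 8, 7, 8]
r7 m[rain→φ3] = [11, 6, 10, 1]
r7 m[wet→φ0] = [9, 5, 0, 4]
r7 m[wet→φ4] = [9, 10, 9, 9]
fixed point reached at round 7
traceback from ice: (ice=2, sun=1, rain=3, wet=2), score=9

assignment: (ice=2, sun=1, rain=3, wet=2); score = 9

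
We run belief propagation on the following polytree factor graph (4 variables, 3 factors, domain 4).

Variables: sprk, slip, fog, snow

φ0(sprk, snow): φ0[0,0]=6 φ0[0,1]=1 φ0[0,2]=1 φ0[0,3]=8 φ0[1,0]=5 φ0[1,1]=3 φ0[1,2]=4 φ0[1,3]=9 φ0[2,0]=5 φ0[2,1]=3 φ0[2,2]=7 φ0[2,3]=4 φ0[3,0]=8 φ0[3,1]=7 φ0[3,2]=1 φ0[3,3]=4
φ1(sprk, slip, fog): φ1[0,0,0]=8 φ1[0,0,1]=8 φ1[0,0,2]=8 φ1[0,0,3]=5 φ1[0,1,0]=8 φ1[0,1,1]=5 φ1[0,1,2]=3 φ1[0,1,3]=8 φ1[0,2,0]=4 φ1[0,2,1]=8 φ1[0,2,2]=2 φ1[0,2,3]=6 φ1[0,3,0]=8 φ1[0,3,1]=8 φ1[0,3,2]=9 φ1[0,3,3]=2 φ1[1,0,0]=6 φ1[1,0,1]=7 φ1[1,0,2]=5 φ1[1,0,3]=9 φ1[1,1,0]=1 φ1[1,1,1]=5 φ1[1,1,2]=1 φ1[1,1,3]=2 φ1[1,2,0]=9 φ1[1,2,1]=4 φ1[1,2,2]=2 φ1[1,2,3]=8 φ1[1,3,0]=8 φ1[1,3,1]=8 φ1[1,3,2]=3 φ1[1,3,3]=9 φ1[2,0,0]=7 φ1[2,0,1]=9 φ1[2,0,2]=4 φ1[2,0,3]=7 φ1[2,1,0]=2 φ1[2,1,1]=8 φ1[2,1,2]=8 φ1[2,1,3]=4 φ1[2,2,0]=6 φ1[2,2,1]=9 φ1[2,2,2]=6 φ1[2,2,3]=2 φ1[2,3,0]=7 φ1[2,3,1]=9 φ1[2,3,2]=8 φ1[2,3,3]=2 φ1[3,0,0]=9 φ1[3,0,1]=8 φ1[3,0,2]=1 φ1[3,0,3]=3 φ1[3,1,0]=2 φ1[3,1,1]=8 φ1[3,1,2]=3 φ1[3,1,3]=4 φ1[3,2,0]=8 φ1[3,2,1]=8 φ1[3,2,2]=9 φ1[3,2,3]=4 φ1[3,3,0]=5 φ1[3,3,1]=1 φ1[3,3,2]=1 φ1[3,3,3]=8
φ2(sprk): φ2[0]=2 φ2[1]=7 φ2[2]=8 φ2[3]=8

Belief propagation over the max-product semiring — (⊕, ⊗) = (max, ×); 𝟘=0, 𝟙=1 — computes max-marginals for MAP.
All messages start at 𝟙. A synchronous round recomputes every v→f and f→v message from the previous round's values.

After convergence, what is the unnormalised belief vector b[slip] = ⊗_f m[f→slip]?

init: all messages = 𝟙 over 4 values
r1 m[φ0→sprk] = [8, 9, 7, 8]
r1 m[φ0→snow] = [8, 7, 7, 9]
r1 m[φ1→sprk] = [9, 9, 9, 9]
r1 m[φ1→slip] = [9, 8, 9, 9]
r1 m[φ1→fog] = [9, 9, 9, 9]
r1 m[φ2→sprk] = [2, 7, 8, 8]
r1 m[sprk→φ0] = [1, 1, 1, 1]
r1 m[sprk→φ1] = [1, 1, 1, 1]
r1 m[sprk→φ2] = [1, 1, 1, 1]
r1 m[slip→φ1] = [1, 1, 1, 1]
r1 m[fog→φ1] = [1, 1, 1, 1]
r1 m[snow→φ0] = [1, 1, 1, 1]
r2 m[φ0→sprk] = [8, 9, 7, 8]
r2 m[φ0→snow] = [8, 7, 7, 9]
r2 m[φ1→sprk] = [9, 9, 9, 9]
r2 m[φ1→slip] = [9, 8, 9, 9]
r2 m[φ1→fog] = [9, 9, 9, 9]
r2 m[φ2→sprk] = [2, 7, 8, 8]
r2 m[sprk→φ0] = [18, 63, 72, 72]
r2 m[sprk→φ1] = [16, 63, 56, 64]
r2 m[sprk→φ2] = [72, 81, 63, 72]
r2 m[slip→φ1] = [1, 1, 1, 1]
r2 m[fog→φ1] = [1, 1, 1, 1]
r2 m[snow→φ0] = [1, 1, 1, 1]
r3 m[φ0→sprk] = [8, 9, 7, 8]
r3 m[φ0→snow] = [576, 504, 504, 567]
r3 m[φ1→sprk] = [9, 9, 9, 9]
r3 m[φ1→slip] = [576, 512, 576, 567]
r3 m[φ1→fog] = [576, 512, 576, 567]
r3 m[φ2→sprk] = [2, 7, 8, 8]
r3 m[sprk→φ0] = [18, 63, 72, 72]
r3 m[sprk→φ1] = [16, 63, 56, 64]
r3 m[sprk→φ2] = [72, 81, 63, 72]
r3 m[slip→φ1] = [1, 1, 1, 1]
r3 m[fog→φ1] = [1, 1, 1, 1]
r3 m[snow→φ0] = [1, 1, 1, 1]
r4 m[φ0→sprk] = [8, 9, 7, 8]
r4 m[φ0→snow] = [576, 504, 504, 567]
r4 m[φ1→sprk] = [9, 9, 9, 9]
r4 m[φ1→slip] = [576, 512, 576, 567]
r4 m[φ1→fog] = [576, 512, 576, 567]
r4 m[φ2→sprk] = [2, 7, 8, 8]
r4 m[sprk→φ0] = [18, 63, 72, 72]
r4 m[sprk→φ1] = [16, 63, 56, 64]
r4 m[sprk→φ2] = [72, 81, 63, 72]
r4 m[slip→φ1] = [1, 1, 1, 1]
r4 m[fog→φ1] = [1, 1, 1, 1]
r4 m[snow→φ0] = [1, 1, 1, 1]
fixed point reached at round 4
b[slip] = ⊗ incoming = [576, 512, 576, 567]

b[slip] = [576, 512, 576, 567]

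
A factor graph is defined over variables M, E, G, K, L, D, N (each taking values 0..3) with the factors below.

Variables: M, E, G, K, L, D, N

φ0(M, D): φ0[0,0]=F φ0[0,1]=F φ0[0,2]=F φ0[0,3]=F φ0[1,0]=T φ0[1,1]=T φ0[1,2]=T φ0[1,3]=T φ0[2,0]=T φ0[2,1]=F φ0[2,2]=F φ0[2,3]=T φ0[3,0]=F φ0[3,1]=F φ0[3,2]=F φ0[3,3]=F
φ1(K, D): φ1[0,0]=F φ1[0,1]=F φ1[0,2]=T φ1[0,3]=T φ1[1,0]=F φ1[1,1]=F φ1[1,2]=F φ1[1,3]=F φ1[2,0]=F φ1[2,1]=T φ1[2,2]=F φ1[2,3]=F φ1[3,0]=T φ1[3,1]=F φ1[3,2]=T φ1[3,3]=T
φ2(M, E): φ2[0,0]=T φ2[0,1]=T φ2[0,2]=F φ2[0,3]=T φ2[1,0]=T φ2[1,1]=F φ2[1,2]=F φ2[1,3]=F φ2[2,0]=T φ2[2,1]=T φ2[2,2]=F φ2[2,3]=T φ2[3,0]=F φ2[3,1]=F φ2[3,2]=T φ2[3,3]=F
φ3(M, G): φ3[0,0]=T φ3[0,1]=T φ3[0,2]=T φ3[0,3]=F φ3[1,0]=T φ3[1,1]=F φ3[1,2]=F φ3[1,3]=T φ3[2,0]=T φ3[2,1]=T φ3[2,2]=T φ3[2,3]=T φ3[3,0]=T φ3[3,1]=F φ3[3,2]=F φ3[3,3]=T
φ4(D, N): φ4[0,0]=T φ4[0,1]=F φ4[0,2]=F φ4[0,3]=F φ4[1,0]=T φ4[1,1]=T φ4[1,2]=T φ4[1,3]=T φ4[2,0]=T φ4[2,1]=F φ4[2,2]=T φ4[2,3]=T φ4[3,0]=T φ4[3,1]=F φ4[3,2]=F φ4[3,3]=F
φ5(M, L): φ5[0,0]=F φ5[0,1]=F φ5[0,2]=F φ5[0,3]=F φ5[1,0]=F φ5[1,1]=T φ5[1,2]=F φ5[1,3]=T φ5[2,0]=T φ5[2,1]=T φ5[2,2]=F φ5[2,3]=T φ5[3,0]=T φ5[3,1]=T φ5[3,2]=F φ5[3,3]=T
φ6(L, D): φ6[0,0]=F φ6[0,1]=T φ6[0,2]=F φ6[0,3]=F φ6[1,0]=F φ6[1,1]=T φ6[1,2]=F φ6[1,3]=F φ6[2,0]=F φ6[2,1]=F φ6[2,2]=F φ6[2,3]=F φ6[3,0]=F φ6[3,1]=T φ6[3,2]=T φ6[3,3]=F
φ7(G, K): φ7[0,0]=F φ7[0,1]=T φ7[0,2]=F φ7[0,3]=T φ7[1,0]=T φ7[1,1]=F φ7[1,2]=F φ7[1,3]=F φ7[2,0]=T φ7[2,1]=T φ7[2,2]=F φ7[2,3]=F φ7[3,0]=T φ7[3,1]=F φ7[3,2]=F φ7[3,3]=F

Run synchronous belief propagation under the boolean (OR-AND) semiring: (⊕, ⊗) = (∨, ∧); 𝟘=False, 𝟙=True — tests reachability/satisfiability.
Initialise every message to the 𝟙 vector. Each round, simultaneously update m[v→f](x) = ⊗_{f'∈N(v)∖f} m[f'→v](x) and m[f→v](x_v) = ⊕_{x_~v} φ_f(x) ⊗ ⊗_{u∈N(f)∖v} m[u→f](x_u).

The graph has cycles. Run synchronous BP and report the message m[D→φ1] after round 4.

init: all messages = 𝟙 over 4 values
r1 m[φ0→M] = [F, T, T, F]
r1 m[φ0→D] = [T, T, T, T]
r1 m[φ1→K] = [T, F, T, T]
r1 m[φ1→D] = [T, T, T, T]
r1 m[φ2→M] = [T, T, T, T]
r1 m[φ2→E] = [T, T, T, T]
r1 m[φ3→M] = [T, T, T, T]
r1 m[φ3→G] = [T, T, T, T]
r1 m[φ4→D] = [T, T, T, T]
r1 m[φ4→N] = [T, T, T, T]
r1 m[φ5→M] = [F, T, T, T]
r1 m[φ5→L] = [T, T, F, T]
r1 m[φ6→L] = [T, T, F, T]
r1 m[φ6→D] = [F, T, T, F]
r1 m[φ7→G] = [T, T, T, T]
r1 m[φ7→K] = [T, T, F, T]
r1 m[M→φ0] = [T, T, T, T]
r1 m[M→φ2] = [T, T, T, T]
r1 m[M→φ3] = [T, T, T, T]
r1 m[M→φ5] = [T, T, T, T]
r1 m[E→φ2] = [T, T, T, T]
r1 m[G→φ3] = [T, T, T, T]
r1 m[G→φ7] = [T, T, T, T]
r1 m[K→φ1] = [T, T, T, T]
r1 m[K→φ7] = [T, T, T, T]
r1 m[L→φ5] = [T, T, T, T]
r1 m[L→φ6] = [T, T, T, T]
r1 m[D→φ0] = [T, T, T, T]
r1 m[D→φ1] = [T, T, T, T]
r1 m[D→φ4] = [T, T, T, T]
r1 m[D→φ6] = [T, T, T, T]
r1 m[N→φ4] = [T, T, T, T]
r2 m[φ0→M] = [F, T, T, F]
r2 m[φ0→D] = [T, T, T, T]
r2 m[φ1→K] = [T, F, T, T]
r2 m[φ1→D] = [T, T, T, T]
r2 m[φ2→M] = [T, T, T, T]
r2 m[φ2→E] = [T, T, T, T]
r2 m[φ3→M] = [T, T, T, T]
r2 m[φ3→G] = [T, T, T, T]
r2 m[φ4→D] = [T, T, T, T]
r2 m[φ4→N] = [T, T, T, T]
r2 m[φ5→M] = [F, T, T, T]
r2 m[φ5→L] = [T, T, F, T]
r2 m[φ6→L] = [T, T, F, T]
r2 m[φ6→D] = [F, T, T, F]
r2 m[φ7→G] = [T, T, T, T]
r2 m[φ7→K] = [T, T, F, T]
r2 m[M→φ0] = [F, T, T, T]
r2 m[M→φ2] = [F, T, T, F]
r2 m[M→φ3] = [F, T, T, F]
r2 m[M→φ5] = [F, T, T, F]
r2 m[E→φ2] = [T, T, T, T]
r2 m[G→φ3] = [T, T, T, T]
r2 m[G→φ7] = [T, T, T, T]
r2 m[K→φ1] = [T, T, F, T]
r2 m[K→φ7] = [T, F, T, T]
r2 m[L→φ5] = [T, T, F, T]
r2 m[L→φ6] = [T, T, F, T]
r2 m[D→φ0] = [F, T, T, F]
r2 m[D→φ1] = [F, T, T, F]
r2 m[D→φ4] = [F, T, T, F]
r2 m[D→φ6] = [T, T, T, T]
r2 m[N→φ4] = [T, T, T, T]
r3 m[φ0→M] = [F, T, F, F]
r3 m[φ0→D] = [T, T, T, T]
r3 m[φ1→K] = [T, F, T, T]
r3 m[φ1→D] = [T, F, T, T]
r3 m[φ2→M] = [T, T, T, T]
r3 m[φ2→E] = [T, T, F, T]
r3 m[φ3→M] = [T, T, T, T]
r3 m[φ3→G] = [T, T, T, T]
r3 m[φ4→D] = [T, T, T, T]
r3 m[φ4→N] = [T, T, T, T]
r3 m[φ5→M] = [F, T, T, T]
r3 m[φ5→L] = [T, T, F, T]
r3 m[φ6→L] = [T, T, F, T]
r3 m[φ6→D] = [F, T, T, F]
r3 m[φ7→G] = [T, T, T, T]
r3 m[φ7→K] = [T, T, F, T]
r3 m[M→φ0] = [F, T, T, T]
r3 m[M→φ2] = [F, T, T, F]
r3 m[M→φ3] = [F, T, T, F]
r3 m[M→φ5] = [F, T, T, F]
r3 m[E→φ2] = [T, T, T, T]
r3 m[G→φ3] = [T, T, T, T]
r3 m[G→φ7] = [T, T, T, T]
r3 m[K→φ1] = [T, T, F, T]
r3 m[K→φ7] = [T, F, T, T]
r3 m[L→φ5] = [T, T, F, T]
r3 m[L→φ6] = [T, T, F, T]
r3 m[D→φ0] = [F, T, T, F]
r3 m[D→φ1] = [F, T, T, F]
r3 m[D→φ4] = [F, T, T, F]
r3 m[D→φ6] = [T, T, T, T]
r3 m[N→φ4] = [T, T, T, T]
r4 m[φ0→M] = [F, T, F, F]
r4 m[φ0→D] = [T, T, T, T]
r4 m[φ1→K] = [T, F, T, T]
r4 m[φ1→D] = [T, F, T, T]
r4 m[φ2→M] = [T, T, T, T]
r4 m[φ2→E] = [T, T, F, T]
r4 m[φ3→M] = [T, T, T, T]
r4 m[φ3→G] = [T, T, T, T]
r4 m[φ4→D] = [T, T, T, T]
r4 m[φ4→N] = [T, T, T, T]
r4 m[φ5→M] = [F, T, T, T]
r4 m[φ5→L] = [T, T, F, T]
r4 m[φ6→L] = [T, T, F, T]
r4 m[φ6→D] = [F, T, T, F]
r4 m[φ7→G] = [T, T, T, T]
r4 m[φ7→K] = [T, T, F, T]
r4 m[M→φ0] = [F, T, T, T]
r4 m[M→φ2] = [F, T, F, F]
r4 m[M→φ3] = [F, T, F, F]
r4 m[M→φ5] = [F, T, F, F]
r4 m[E→φ2] = [T, T, T, T]
r4 m[G→φ3] = [T, T, T, T]
r4 m[G→φ7] = [T, T, T, T]
r4 m[K→φ1] = [T, T, F, T]
r4 m[K→φ7] = [T, F, T, T]
r4 m[L→φ5] = [T, T, F, T]
r4 m[L→φ6] = [T, T, F, T]
r4 m[D→φ0] = [F, F, T, F]
r4 m[D→φ1] = [F, T, T, F]
r4 m[D→φ4] = [F, F, T, F]
r4 m[D→φ6] = [T, F, T, T]
r4 m[N→φ4] = [T, T, T, T]

message @ round 4 = [F, T, T, F]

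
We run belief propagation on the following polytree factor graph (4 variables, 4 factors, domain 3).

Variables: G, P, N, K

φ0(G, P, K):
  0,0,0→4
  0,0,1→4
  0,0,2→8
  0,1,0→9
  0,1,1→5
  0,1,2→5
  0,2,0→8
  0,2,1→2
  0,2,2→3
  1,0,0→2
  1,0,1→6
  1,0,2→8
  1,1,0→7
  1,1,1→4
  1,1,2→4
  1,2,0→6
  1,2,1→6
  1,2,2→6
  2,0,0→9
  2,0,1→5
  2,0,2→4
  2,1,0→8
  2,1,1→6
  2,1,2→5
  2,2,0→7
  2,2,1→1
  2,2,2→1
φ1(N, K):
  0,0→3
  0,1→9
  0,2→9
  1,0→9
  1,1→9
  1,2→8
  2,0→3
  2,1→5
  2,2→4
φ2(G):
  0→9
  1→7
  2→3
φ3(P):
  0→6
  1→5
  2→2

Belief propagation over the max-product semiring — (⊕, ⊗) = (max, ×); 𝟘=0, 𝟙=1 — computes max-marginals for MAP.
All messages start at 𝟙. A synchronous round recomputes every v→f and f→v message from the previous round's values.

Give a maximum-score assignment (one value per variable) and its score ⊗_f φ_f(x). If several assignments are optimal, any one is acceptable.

init: all messages = 𝟙 over 3 values
r1 m[φ0→G] = [9, 8, 9]
r1 m[φ0→P] = [9, 9, 8]
r1 m[φ0→K] = [9, 6, 8]
r1 m[φ1→N] = [9, 9, 5]
r1 m[φ1→K] = [9, 9, 9]
r1 m[φ2→G] = [9, 7, 3]
r1 m[φ3→P] = [6, 5, 2]
r1 m[G→φ0] = [1, 1, 1]
r1 m[G→φ2] = [1, 1, 1]
r1 m[P→φ0] = [1, 1, 1]
r1 m[P→φ3] = [1, 1, 1]
r1 m[N→φ1] = [1, 1, 1]
r1 m[K→φ0] = [1, 1, 1]
r1 m[K→φ1] = [1, 1, 1]
r2 m[φ0→G] = [9, 8, 9]
r2 m[φ0→P] = [9, 9, 8]
r2 m[φ0→K] = [9, 6, 8]
r2 m[φ1→N] = [9, 9, 5]
r2 m[φ1→K] = [9, 9, 9]
r2 m[φ2→G] = [9, 7, 3]
r2 m[φ3→P] = [6, 5, 2]
r2 m[G→φ0] = [9, 7, 3]
r2 m[G→φ2] = [9, 8, 9]
r2 m[P→φ0] = [6, 5, 2]
r2 m[P→φ3] = [9, 9, 8]
r2 m[N→φ1] = [1, 1, 1]
r2 m[K→φ0] = [9, 9, 9]
r2 m[K→φ1] = [9, 6, 8]
r3 m[φ0→G] = [432, 432, 486]
r3 m[φ0→P] = [648, 729, 648]
r3 m[φ0→K] = [405, 252, 432]
r3 m[φ1→N] = [72, 81, 32]
r3 m[φ1→K] = [9, 9, 9]
r3 m[φ2→G] = [9, 7, 3]
r3 m[φ3→P] = [6, 5, 2]
r3 m[G→φ0] = [9, 7, 3]
r3 m[G→φ2] = [9, 8, 9]
r3 m[P→φ0] = [6, 5, 2]
r3 m[P→φ3] = [9, 9, 8]
r3 m[N→φ1] = [1, 1, 1]
r3 m[K→φ0] = [9, 9, 9]
r3 m[K→φ1] = [9, 6, 8]
r4 m[φ0→G] = [432, 432, 486]
r4 m[φ0→P] = [648, 729, 648]
r4 m[φ0→K] = [405, 252, 432]
r4 m[φ1→N] = [72, 81, 32]
r4 m[φ1→K] = [9, 9, 9]
r4 m[φ2→G] = [9, 7, 3]
r4 m[φ3→P] = [6, 5, 2]
r4 m[G→φ0] = [9, 7, 3]
r4 m[G→φ2] = [432, 432, 486]
r4 m[P→φ0] = [6, 5, 2]
r4 m[P→φ3] = [648, 729, 648]
r4 m[N→φ1] = [1, 1, 1]
r4 m[K→φ0] = [9, 9, 9]
r4 m[K→φ1] = [405, 252, 432]
r5 m[φ0→G] = [432, 432, 486]
r5 m[φ0→P] = [648, 729, 648]
r5 m[φ0→K] = [405, 252, 432]
r5 m[φ1→N] = [3888, 3645, 1728]
r5 m[φ1→K] = [9, 9, 9]
r5 m[φ2→G] = [9, 7, 3]
r5 m[φ3→P] = [6, 5, 2]
r5 m[G→φ0] = [9, 7, 3]
r5 m[G→φ2] = [432, 432, 486]
r5 m[P→φ0] = [6, 5, 2]
r5 m[P→φ3] = [648, 729, 648]
r5 m[N→φ1] = [1, 1, 1]
r5 m[K→φ0] = [9, 9, 9]
r5 m[K→φ1] = [405, 252, 432]
r6 m[φ0→G] = [432, 432, 486]
r6 m[φ0→P] = [648, 729, 648]
r6 m[φ0→K] = [405, 252, 432]
r6 m[φ1→N] = [3888, 3645, 1728]
r6 m[φ1→K] = [9, 9, 9]
r6 m[φ2→G] = [9, 7, 3]
r6 m[φ3→P] = [6, 5, 2]
r6 m[G→φ0] = [9, 7, 3]
r6 m[G→φ2] = [432, 432, 486]
r6 m[P→φ0] = [6, 5, 2]
r6 m[P→φ3] = [648, 729, 648]
r6 m[N→φ1] = [1, 1, 1]
r6 m[K→φ0] = [9, 9, 9]
r6 m[K→φ1] = [405, 252, 432]
fixed point reached at round 6
traceback from G: (G=0, P=0, N=0, K=2), score=3888

assignment: (G=0, P=0, N=0, K=2); score = 3888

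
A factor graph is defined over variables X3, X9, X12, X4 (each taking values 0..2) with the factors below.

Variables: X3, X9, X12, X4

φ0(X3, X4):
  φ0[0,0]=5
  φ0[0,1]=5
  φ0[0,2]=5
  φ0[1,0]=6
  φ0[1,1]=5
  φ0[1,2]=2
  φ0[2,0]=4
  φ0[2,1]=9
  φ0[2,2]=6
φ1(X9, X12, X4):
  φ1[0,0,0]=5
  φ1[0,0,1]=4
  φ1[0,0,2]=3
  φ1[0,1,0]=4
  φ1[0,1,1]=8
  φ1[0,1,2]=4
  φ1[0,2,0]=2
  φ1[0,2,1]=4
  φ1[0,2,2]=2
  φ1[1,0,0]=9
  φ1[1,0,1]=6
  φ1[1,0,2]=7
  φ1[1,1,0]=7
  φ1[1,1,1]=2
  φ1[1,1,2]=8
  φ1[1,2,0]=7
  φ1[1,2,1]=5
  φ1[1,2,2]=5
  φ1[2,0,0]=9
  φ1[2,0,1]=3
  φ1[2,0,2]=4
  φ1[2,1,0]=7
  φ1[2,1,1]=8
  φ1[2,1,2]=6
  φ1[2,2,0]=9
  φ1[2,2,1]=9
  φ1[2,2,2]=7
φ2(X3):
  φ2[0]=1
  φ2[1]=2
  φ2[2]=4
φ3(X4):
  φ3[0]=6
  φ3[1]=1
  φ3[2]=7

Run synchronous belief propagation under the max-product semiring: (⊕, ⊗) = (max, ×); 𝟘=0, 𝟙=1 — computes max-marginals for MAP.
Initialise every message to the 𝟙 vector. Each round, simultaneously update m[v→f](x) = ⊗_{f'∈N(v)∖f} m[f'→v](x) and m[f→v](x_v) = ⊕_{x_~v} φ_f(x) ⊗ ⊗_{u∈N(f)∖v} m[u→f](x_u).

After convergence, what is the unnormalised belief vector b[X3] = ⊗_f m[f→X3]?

init: all messages = 𝟙 over 3 values
r1 m[φ0→X3] = [5, 6, 9]
r1 m[φ0→X4] = [6, 9, 6]
r1 m[φ1→X9] = [8, 9, 9]
r1 m[φ1→X12] = [9, 8, 9]
r1 m[φ1→X4] = [9, 9, 8]
r1 m[φ2→X3] = [1, 2, 4]
r1 m[φ3→X4] = [6, 1, 7]
r1 m[X3→φ0] = [1, 1, 1]
r1 m[X3→φ2] = [1, 1, 1]
r1 m[X9→φ1] = [1, 1, 1]
r1 m[X12→φ1] = [1, 1, 1]
r1 m[X4→φ0] = [1, 1, 1]
r1 m[X4→φ1] = [1, 1, 1]
r1 m[X4→φ3] = [1, 1, 1]
r2 m[φ0→X3] = [5, 6, 9]
r2 m[φ0→X4] = [6, 9, 6]
r2 m[φ1→X9] = [8, 9, 9]
r2 m[φ1→X12] = [9, 8, 9]
r2 m[φ1→X4] = [9, 9, 8]
r2 m[φ2→X3] = [1, 2, 4]
r2 m[φ3→X4] = [6, 1, 7]
r2 m[X3→φ0] = [1, 2, 4]
r2 m[X3→φ2] = [5, 6, 9]
r2 m[X9→φ1] = [1, 1, 1]
r2 m[X12→φ1] = [1, 1, 1]
r2 m[X4→φ0] = [54, 9, 56]
r2 m[X4→φ1] = [36, 9, 42]
r2 m[X4→φ3] = [54, 81, 48]
r3 m[φ0→X3] = [280, 324, 336]
r3 m[φ0→X4] = [16, 36, 24]
r3 m[φ1→X9] = [180, 336, 324]
r3 m[φ1→X12] = [324, 336, 324]
r3 m[φ1→X4] = [9, 9, 8]
r3 m[φ2→X3] = [1, 2, 4]
r3 m[φ3→X4] = [6, 1, 7]
r3 m[X3→φ0] = [1, 2, 4]
r3 m[X3→φ2] = [5, 6, 9]
r3 m[X9→φ1] = [1, 1, 1]
r3 m[X12→φ1] = [1, 1, 1]
r3 m[X4→φ0] = [54, 9, 56]
r3 m[X4→φ1] = [36, 9, 42]
r3 m[X4→φ3] = [54, 81, 48]
r4 m[φ0→X3] = [280, 324, 336]
r4 m[φ0→X4] = [16, 36, 24]
r4 m[φ1→X9] = [180, 336, 324]
r4 m[φ1→X12] = [324, 336, 324]
r4 m[φ1→X4] = [9, 9, 8]
r4 m[φ2→X3] = [1, 2, 4]
r4 m[φ3→X4] = [6, 1, 7]
r4 m[X3→φ0] = [1, 2, 4]
r4 m[X3→φ2] = [280, 324, 336]
r4 m[X9→φ1] = [1, 1, 1]
r4 m[X12→φ1] = [1, 1, 1]
r4 m[X4→φ0] = [54, 9, 56]
r4 m[X4→φ1] = [96, 36, 168]
r4 m[X4→φ3] = [144, 324, 192]
r5 m[φ0→X3] = [280, 324, 336]
r5 m[φ0→X4] = [16, 36, 24]
r5 m[φ1→X9] = [672, 1344, 1176]
r5 m[φ1→X12] = [1176, 1344, 1176]
r5 m[φ1→X4] = [9, 9, 8]
r5 m[φ2→X3] = [1, 2, 4]
r5 m[φ3→X4] = [6, 1, 7]
r5 m[X3→φ0] = [1, 2, 4]
r5 m[X3→φ2] = [280, 324, 336]
r5 m[X9→φ1] = [1, 1, 1]
r5 m[X12→φ1] = [1, 1, 1]
r5 m[X4→φ0] = [54, 9, 56]
r5 m[X4→φ1] = [96, 36, 168]
r5 m[X4→φ3] = [144, 324, 192]
r6 m[φ0→X3] = [280, 324, 336]
r6 m[φ0→X4] = [16, 36, 24]
r6 m[φ1→X9] = [672, 1344, 1176]
r6 m[φ1→X12] = [1176, 1344, 1176]
r6 m[φ1→X4] = [9, 9, 8]
r6 m[φ2→X3] = [1, 2, 4]
r6 m[φ3→X4] = [6, 1, 7]
r6 m[X3→φ0] = [1, 2, 4]
r6 m[X3→φ2] = [280, 324, 336]
r6 m[X9→φ1] = [1, 1, 1]
r6 m[X12→φ1] = [1, 1, 1]
r6 m[X4→φ0] = [54, 9, 56]
r6 m[X4→φ1] = [96, 36, 168]
r6 m[X4→φ3] = [144, 324, 192]
fixed point reached at round 6
b[X3] = ⊗ incoming = [280, 648, 1344]

b[X3] = [280, 648, 1344]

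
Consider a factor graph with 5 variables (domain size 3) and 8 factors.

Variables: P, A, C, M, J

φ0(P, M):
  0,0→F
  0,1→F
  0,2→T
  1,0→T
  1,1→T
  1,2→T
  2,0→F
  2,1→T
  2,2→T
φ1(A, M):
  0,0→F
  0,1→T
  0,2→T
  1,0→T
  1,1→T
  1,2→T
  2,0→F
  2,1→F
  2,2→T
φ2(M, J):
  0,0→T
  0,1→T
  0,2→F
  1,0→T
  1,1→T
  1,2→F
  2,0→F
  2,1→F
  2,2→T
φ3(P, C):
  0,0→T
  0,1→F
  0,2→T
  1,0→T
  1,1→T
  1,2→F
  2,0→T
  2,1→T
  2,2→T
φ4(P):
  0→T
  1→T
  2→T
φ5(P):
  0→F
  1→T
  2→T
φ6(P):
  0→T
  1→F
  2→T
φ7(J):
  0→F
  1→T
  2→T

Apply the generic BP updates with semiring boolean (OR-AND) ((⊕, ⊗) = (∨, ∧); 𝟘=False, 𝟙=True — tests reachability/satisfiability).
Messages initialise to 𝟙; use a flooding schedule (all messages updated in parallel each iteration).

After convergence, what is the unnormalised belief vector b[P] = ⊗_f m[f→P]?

b[P] = [F, F, T]

init: all messages = 𝟙 over 3 values
r1 m[φ0→P] = [T, T, T]
r1 m[φ0→M] = [T, T, T]
r1 m[φ1→A] = [T, T, T]
r1 m[φ1→M] = [T, T, T]
r1 m[φ2→M] = [T, T, T]
r1 m[φ2→J] = [T, T, T]
r1 m[φ3→P] = [T, T, T]
r1 m[φ3→C] = [T, T, T]
r1 m[φ4→P] = [T, T, T]
r1 m[φ5→P] = [F, T, T]
r1 m[φ6→P] = [T, F, T]
r1 m[φ7→J] = [F, T, T]
r1 m[P→φ0] = [T, T, T]
r1 m[P→φ3] = [T, T, T]
r1 m[P→φ4] = [T, T, T]
r1 m[P→φ5] = [T, T, T]
r1 m[P→φ6] = [T, T, T]
r1 m[A→φ1] = [T, T, T]
r1 m[C→φ3] = [T, T, T]
r1 m[M→φ0] = [T, T, T]
r1 m[M→φ1] = [T, T, T]
r1 m[M→φ2] = [T, T, T]
r1 m[J→φ2] = [T, T, T]
r1 m[J→φ7] = [T, T, T]
r2 m[φ0→P] = [T, T, T]
r2 m[φ0→M] = [T, T, T]
r2 m[φ1→A] = [T, T, T]
r2 m[φ1→M] = [T, T, T]
r2 m[φ2→M] = [T, T, T]
r2 m[φ2→J] = [T, T, T]
r2 m[φ3→P] = [T, T, T]
r2 m[φ3→C] = [T, T, T]
r2 m[φ4→P] = [T, T, T]
r2 m[φ5→P] = [F, T, T]
r2 m[φ6→P] = [T, F, T]
r2 m[φ7→J] = [F, T, T]
r2 m[P→φ0] = [F, F, T]
r2 m[P→φ3] = [F, F, T]
r2 m[P→φ4] = [F, F, T]
r2 m[P→φ5] = [T, F, T]
r2 m[P→φ6] = [F, T, T]
r2 m[A→φ1] = [T, T, T]
r2 m[C→φ3] = [T, T, T]
r2 m[M→φ0] = [T, T, T]
r2 m[M→φ1] = [T, T, T]
r2 m[M→φ2] = [T, T, T]
r2 m[J→φ2] = [F, T, T]
r2 m[J→φ7] = [T, T, T]
r3 m[φ0→P] = [T, T, T]
r3 m[φ0→M] = [F, T, T]
r3 m[φ1→A] = [T, T, T]
r3 m[φ1→M] = [T, T, T]
r3 m[φ2→M] = [T, T, T]
r3 m[φ2→J] = [T, T, T]
r3 m[φ3→P] = [T, T, T]
r3 m[φ3→C] = [T, T, T]
r3 m[φ4→P] = [T, T, T]
r3 m[φ5→P] = [F, T, T]
r3 m[φ6→P] = [T, F, T]
r3 m[φ7→J] = [F, T, T]
r3 m[P→φ0] = [F, F, T]
r3 m[P→φ3] = [F, F, T]
r3 m[P→φ4] = [F, F, T]
r3 m[P→φ5] = [T, F, T]
r3 m[P→φ6] = [F, T, T]
r3 m[A→φ1] = [T, T, T]
r3 m[C→φ3] = [T, T, T]
r3 m[M→φ0] = [T, T, T]
r3 m[M→φ1] = [T, T, T]
r3 m[M→φ2] = [T, T, T]
r3 m[J→φ2] = [F, T, T]
r3 m[J→φ7] = [T, T, T]
r4 m[φ0→P] = [T, T, T]
r4 m[φ0→M] = [F, T, T]
r4 m[φ1→A] = [T, T, T]
r4 m[φ1→M] = [T, T, T]
r4 m[φ2→M] = [T, T, T]
r4 m[φ2→J] = [T, T, T]
r4 m[φ3→P] = [T, T, T]
r4 m[φ3→C] = [T, T, T]
r4 m[φ4→P] = [T, T, T]
r4 m[φ5→P] = [F, T, T]
r4 m[φ6→P] = [T, F, T]
r4 m[φ7→J] = [F, T, T]
r4 m[P→φ0] = [F, F, T]
r4 m[P→φ3] = [F, F, T]
r4 m[P→φ4] = [F, F, T]
r4 m[P→φ5] = [T, F, T]
r4 m[P→φ6] = [F, T, T]
r4 m[A→φ1] = [T, T, T]
r4 m[C→φ3] = [T, T, T]
r4 m[M→φ0] = [T, T, T]
r4 m[M→φ1] = [F, T, T]
r4 m[M→φ2] = [F, T, T]
r4 m[J→φ2] = [F, T, T]
r4 m[J→φ7] = [T, T, T]
r5 m[φ0→P] = [T, T, T]
r5 m[φ0→M] = [F, T, T]
r5 m[φ1→A] = [T, T, T]
r5 m[φ1→M] = [T, T, T]
r5 m[φ2→M] = [T, T, T]
r5 m[φ2→J] = [T, T, T]
r5 m[φ3→P] = [T, T, T]
r5 m[φ3→C] = [T, T, T]
r5 m[φ4→P] = [T, T, T]
r5 m[φ5→P] = [F, T, T]
r5 m[φ6→P] = [T, F, T]
r5 m[φ7→J] = [F, T, T]
r5 m[P→φ0] = [F, F, T]
r5 m[P→φ3] = [F, F, T]
r5 m[P→φ4] = [F, F, T]
r5 m[P→φ5] = [T, F, T]
r5 m[P→φ6] = [F, T, T]
r5 m[A→φ1] = [T, T, T]
r5 m[C→φ3] = [T, T, T]
r5 m[M→φ0] = [T, T, T]
r5 m[M→φ1] = [F, T, T]
r5 m[M→φ2] = [F, T, T]
r5 m[J→φ2] = [F, T, T]
r5 m[J→φ7] = [T, T, T]
fixed point reached at round 5
b[P] = ⊗ incoming = [F, F, T]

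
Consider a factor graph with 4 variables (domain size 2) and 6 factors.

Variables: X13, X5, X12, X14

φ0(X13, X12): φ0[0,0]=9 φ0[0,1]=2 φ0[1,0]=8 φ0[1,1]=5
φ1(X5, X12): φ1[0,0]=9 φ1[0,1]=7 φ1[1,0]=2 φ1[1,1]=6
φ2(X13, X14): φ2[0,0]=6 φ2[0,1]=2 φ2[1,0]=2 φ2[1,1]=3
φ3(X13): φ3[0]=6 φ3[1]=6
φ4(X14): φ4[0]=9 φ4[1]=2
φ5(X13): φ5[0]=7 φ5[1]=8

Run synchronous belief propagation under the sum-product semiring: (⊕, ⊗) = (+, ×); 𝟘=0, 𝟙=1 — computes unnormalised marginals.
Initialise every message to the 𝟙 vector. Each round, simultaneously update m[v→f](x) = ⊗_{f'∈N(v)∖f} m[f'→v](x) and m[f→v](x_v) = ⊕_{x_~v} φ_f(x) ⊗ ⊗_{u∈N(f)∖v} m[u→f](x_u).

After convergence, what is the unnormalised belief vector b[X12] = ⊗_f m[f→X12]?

b[X12] = [342540, 138216]

init: all messages = 𝟙 over 2 values
r1 m[φ0→X13] = [11, 13]
r1 m[φ0→X12] = [17, 7]
r1 m[φ1→X5] = [16, 8]
r1 m[φ1→X12] = [11, 13]
r1 m[φ2→X13] = [8, 5]
r1 m[φ2→X14] = [8, 5]
r1 m[φ3→X13] = [6, 6]
r1 m[φ4→X14] = [9, 2]
r1 m[φ5→X13] = [7, 8]
r1 m[X13→φ0] = [1, 1]
r1 m[X13→φ2] = [1, 1]
r1 m[X13→φ3] = [1, 1]
r1 m[X13→φ5] = [1, 1]
r1 m[X5→φ1] = [1, 1]
r1 m[X12→φ0] = [1, 1]
r1 m[X12→φ1] = [1, 1]
r1 m[X14→φ2] = [1, 1]
r1 m[X14→φ4] = [1, 1]
r2 m[φ0→X13] = [11, 13]
r2 m[φ0→X12] = [17, 7]
r2 m[φ1→X5] = [16, 8]
r2 m[φ1→X12] = [11, 13]
r2 m[φ2→X13] = [8, 5]
r2 m[φ2→X14] = [8, 5]
r2 m[φ3→X13] = [6, 6]
r2 m[φ4→X14] = [9, 2]
r2 m[φ5→X13] = [7, 8]
r2 m[X13→φ0] = [336, 240]
r2 m[X13→φ2] = [462, 624]
r2 m[X13→φ3] = [616, 520]
r2 m[X13→φ5] = [528, 390]
r2 m[X5→φ1] = [1, 1]
r2 m[X12→φ0] = [11, 13]
r2 m[X12→φ1] = [17, 7]
r2 m[X14→φ2] = [9, 2]
r2 m[X14→φ4] = [8, 5]
r3 m[φ0→X13] = [125, 153]
r3 m[φ0→X12] = [4944, 1872]
r3 m[φ1→X5] = [202, 76]
r3 m[φ1→X12] = [11, 13]
r3 m[φ2→X13] = [58, 24]
r3 m[φ2→X14] = [4020, 2796]
r3 m[φ3→X13] = [6, 6]
r3 m[φ4→X14] = [9, 2]
r3 m[φ5→X13] = [7, 8]
r3 m[X13→φ0] = [336, 240]
r3 m[X13→φ2] = [462, 624]
r3 m[X13→φ3] = [616, 520]
r3 m[X13→φ5] = [528, 390]
r3 m[X5→φ1] = [1, 1]
r3 m[X12→φ0] = [11, 13]
r3 m[X12→φ1] = [17, 7]
r3 m[X14→φ2] = [9, 2]
r3 m[X14→φ4] = [8, 5]
r4 m[φ0→X13] = [125, 153]
r4 m[φ0→X12] = [4944, 1872]
r4 m[φ1→X5] = [202, 76]
r4 m[φ1→X12] = [11, 13]
r4 m[φ2→X13] = [58, 24]
r4 m[φ2→X14] = [4020, 2796]
r4 m[φ3→X13] = [6, 6]
r4 m[φ4→X14] = [9, 2]
r4 m[φ5→X13] = [7, 8]
r4 m[X13→φ0] = [2436, 1152]
r4 m[X13→φ2] = [5250, 7344]
r4 m[X13→φ3] = [50750, 29376]
r4 m[X13→φ5] = [43500, 22032]
r4 m[X5→φ1] = [1, 1]
r4 m[X12→φ0] = [11, 13]
r4 m[X12→φ1] = [4944, 1872]
r4 m[X14→φ2] = [9, 2]
r4 m[X14→φ4] = [4020, 2796]
r5 m[φ0→X13] = [125, 153]
r5 m[φ0→X12] = [31140, 10632]
r5 m[φ1→X5] = [57600, 21120]
r5 m[φ1→X12] = [11, 13]
r5 m[φ2→X13] = [58, 24]
r5 m[φ2→X14] = [46188, 32532]
r5 m[φ3→X13] = [6, 6]
r5 m[φ4→X14] = [9, 2]
r5 m[φ5→X13] = [7, 8]
r5 m[X13→φ0] = [2436, 1152]
r5 m[X13→φ2] = [5250, 7344]
r5 m[X13→φ3] = [50750, 29376]
r5 m[X13→φ5] = [43500, 22032]
r5 m[X5→φ1] = [1, 1]
r5 m[X12→φ0] = [11, 13]
r5 m[X12→φ1] = [4944, 1872]
r5 m[X14→φ2] = [9, 2]
r5 m[X14→φ4] = [4020, 2796]
r6 m[φ0→X13] = [125, 153]
r6 m[φ0→X12] = [31140, 10632]
r6 m[φ1→X5] = [57600, 21120]
r6 m[φ1→X12] = [11, 13]
r6 m[φ2→X13] = [58, 24]
r6 m[φ2→X14] = [46188, 32532]
r6 m[φ3→X13] = [6, 6]
r6 m[φ4→X14] = [9, 2]
r6 m[φ5→X13] = [7, 8]
r6 m[X13→φ0] = [2436, 1152]
r6 m[X13→φ2] = [5250, 7344]
r6 m[X13→φ3] = [50750, 29376]
r6 m[X13→φ5] = [43500, 22032]
r6 m[X5→φ1] = [1, 1]
r6 m[X12→φ0] = [11, 13]
r6 m[X12→φ1] = [31140, 10632]
r6 m[X14→φ2] = [9, 2]
r6 m[X14→φ4] = [46188, 32532]
r7 m[φ0→X13] = [125, 153]
r7 m[φ0→X12] = [31140, 10632]
r7 m[φ1→X5] = [354684, 126072]
r7 m[φ1→X12] = [11, 13]
r7 m[φ2→X13] = [58, 24]
r7 m[φ2→X14] = [46188, 32532]
r7 m[φ3→X13] = [6, 6]
r7 m[φ4→X14] = [9, 2]
r7 m[φ5→X13] = [7, 8]
r7 m[X13→φ0] = [2436, 1152]
r7 m[X13→φ2] = [5250, 7344]
r7 m[X13→φ3] = [50750, 29376]
r7 m[X13→φ5] = [43500, 22032]
r7 m[X5→φ1] = [1, 1]
r7 m[X12→φ0] = [11, 13]
r7 m[X12→φ1] = [31140, 10632]
r7 m[X14→φ2] = [9, 2]
r7 m[X14→φ4] = [46188, 32532]
r8 m[φ0→X13] = [125, 153]
r8 m[φ0→X12] = [31140, 10632]
r8 m[φ1→X5] = [354684, 126072]
r8 m[φ1→X12] = [11, 13]
r8 m[φ2→X13] = [58, 24]
r8 m[φ2→X14] = [46188, 32532]
r8 m[φ3→X13] = [6, 6]
r8 m[φ4→X14] = [9, 2]
r8 m[φ5→X13] = [7, 8]
r8 m[X13→φ0] = [2436, 1152]
r8 m[X13→φ2] = [5250, 7344]
r8 m[X13→φ3] = [50750, 29376]
r8 m[X13→φ5] = [43500, 22032]
r8 m[X5→φ1] = [1, 1]
r8 m[X12→φ0] = [11, 13]
r8 m[X12→φ1] = [31140, 10632]
r8 m[X14→φ2] = [9, 2]
r8 m[X14→φ4] = [46188, 32532]
fixed point reached at round 8
b[X12] = ⊗ incoming = [342540, 138216]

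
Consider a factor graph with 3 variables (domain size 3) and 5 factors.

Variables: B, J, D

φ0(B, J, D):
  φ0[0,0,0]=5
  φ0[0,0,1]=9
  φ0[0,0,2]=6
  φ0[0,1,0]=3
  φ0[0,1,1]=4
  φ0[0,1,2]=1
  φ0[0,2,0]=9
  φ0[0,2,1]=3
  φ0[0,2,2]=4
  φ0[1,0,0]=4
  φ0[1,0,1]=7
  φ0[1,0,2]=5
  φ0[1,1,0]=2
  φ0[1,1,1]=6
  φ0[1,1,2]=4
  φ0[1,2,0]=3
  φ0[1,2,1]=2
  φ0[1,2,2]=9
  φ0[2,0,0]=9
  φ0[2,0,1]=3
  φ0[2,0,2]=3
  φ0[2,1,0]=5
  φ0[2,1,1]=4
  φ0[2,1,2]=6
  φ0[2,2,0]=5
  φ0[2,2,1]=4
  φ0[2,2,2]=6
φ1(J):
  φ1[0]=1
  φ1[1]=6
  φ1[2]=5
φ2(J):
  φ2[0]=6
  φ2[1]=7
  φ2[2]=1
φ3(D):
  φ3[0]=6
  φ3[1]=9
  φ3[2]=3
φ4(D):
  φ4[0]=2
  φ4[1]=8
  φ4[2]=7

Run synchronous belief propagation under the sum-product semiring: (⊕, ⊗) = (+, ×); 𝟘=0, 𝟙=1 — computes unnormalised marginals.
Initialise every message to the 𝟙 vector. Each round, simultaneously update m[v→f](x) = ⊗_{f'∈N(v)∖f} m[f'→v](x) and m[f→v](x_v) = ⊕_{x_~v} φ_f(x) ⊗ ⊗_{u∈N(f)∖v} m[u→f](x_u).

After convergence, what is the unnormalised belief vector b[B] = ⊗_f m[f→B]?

b[B] = [21534, 28467, 24600]

init: all messages = 𝟙 over 3 values
r1 m[φ0→B] = [44, 42, 45]
r1 m[φ0→J] = [51, 35, 45]
r1 m[φ0→D] = [45, 42, 44]
r1 m[φ1→J] = [1, 6, 5]
r1 m[φ2→J] = [6, 7, 1]
r1 m[φ3→D] = [6, 9, 3]
r1 m[φ4→D] = [2, 8, 7]
r1 m[B→φ0] = [1, 1, 1]
r1 m[J→φ0] = [1, 1, 1]
r1 m[J→φ1] = [1, 1, 1]
r1 m[J→φ2] = [1, 1, 1]
r1 m[D→φ0] = [1, 1, 1]
r1 m[D→φ3] = [1, 1, 1]
r1 m[D→φ4] = [1, 1, 1]
r2 m[φ0→B] = [44, 42, 45]
r2 m[φ0→J] = [51, 35, 45]
r2 m[φ0→D] = [45, 42, 44]
r2 m[φ1→J] = [1, 6, 5]
r2 m[φ2→J] = [6, 7, 1]
r2 m[φ3→D] = [6, 9, 3]
r2 m[φ4→D] = [2, 8, 7]
r2 m[B→φ0] = [1, 1, 1]
r2 m[J→φ0] = [6, 42, 5]
r2 m[J→φ1] = [306, 245, 45]
r2 m[J→φ2] = [51, 210, 225]
r2 m[D→φ0] = [12, 72, 21]
r2 m[D→φ3] = [90, 336, 308]
r2 m[D→φ4] = [270, 378, 132]
r3 m[φ0→B] = [21534, 28467, 24600]
r3 m[φ0→J] = [1878, 1359, 1251]
r3 m[φ0→D] = [613, 747, 641]
r3 m[φ1→J] = [1, 6, 5]
r3 m[φ2→J] = [6, 7, 1]
r3 m[φ3→D] = [6, 9, 3]
r3 m[φ4→D] = [2, 8, 7]
r3 m[B→φ0] = [1, 1, 1]
r3 m[J→φ0] = [6, 42, 5]
r3 m[J→φ1] = [306, 245, 45]
r3 m[J→φ2] = [51, 210, 225]
r3 m[D→φ0] = [12, 72, 21]
r3 m[D→φ3] = [90, 336, 308]
r3 m[D→φ4] = [270, 378, 132]
r4 m[φ0→B] = [21534, 28467, 24600]
r4 m[φ0→J] = [1878, 1359, 1251]
r4 m[φ0→D] = [613, 747, 641]
r4 m[φ1→J] = [1, 6, 5]
r4 m[φ2→J] = [6, 7, 1]
r4 m[φ3→D] = [6, 9, 3]
r4 m[φ4→D] = [2, 8, 7]
r4 m[B→φ0] = [1, 1, 1]
r4 m[J→φ0] = [6, 42, 5]
r4 m[J→φ1] = [11268, 9513, 1251]
r4 m[J→φ2] = [1878, 8154, 6255]
r4 m[D→φ0] = [12, 72, 21]
r4 m[D→φ3] = [1226, 5976, 4487]
r4 m[D→φ4] = [3678, 6723, 1923]
r5 m[φ0→B] = [21534, 28467, 24600]
r5 m[φ0→J] = [1878, 1359, 1251]
r5 m[φ0→D] = [613, 747, 641]
r5 m[φ1→J] = [1, 6, 5]
r5 m[φ2→J] = [6, 7, 1]
r5 m[φ3→D] = [6, 9, 3]
r5 m[φ4→D] = [2, 8, 7]
r5 m[B→φ0] = [1, 1, 1]
r5 m[J→φ0] = [6, 42, 5]
r5 m[J→φ1] = [11268, 9513, 1251]
r5 m[J→φ2] = [1878, 8154, 6255]
r5 m[D→φ0] = [12, 72, 21]
r5 m[D→φ3] = [1226, 5976, 4487]
r5 m[D→φ4] = [3678, 6723, 1923]
fixed point reached at round 5
b[B] = ⊗ incoming = [21534, 28467, 24600]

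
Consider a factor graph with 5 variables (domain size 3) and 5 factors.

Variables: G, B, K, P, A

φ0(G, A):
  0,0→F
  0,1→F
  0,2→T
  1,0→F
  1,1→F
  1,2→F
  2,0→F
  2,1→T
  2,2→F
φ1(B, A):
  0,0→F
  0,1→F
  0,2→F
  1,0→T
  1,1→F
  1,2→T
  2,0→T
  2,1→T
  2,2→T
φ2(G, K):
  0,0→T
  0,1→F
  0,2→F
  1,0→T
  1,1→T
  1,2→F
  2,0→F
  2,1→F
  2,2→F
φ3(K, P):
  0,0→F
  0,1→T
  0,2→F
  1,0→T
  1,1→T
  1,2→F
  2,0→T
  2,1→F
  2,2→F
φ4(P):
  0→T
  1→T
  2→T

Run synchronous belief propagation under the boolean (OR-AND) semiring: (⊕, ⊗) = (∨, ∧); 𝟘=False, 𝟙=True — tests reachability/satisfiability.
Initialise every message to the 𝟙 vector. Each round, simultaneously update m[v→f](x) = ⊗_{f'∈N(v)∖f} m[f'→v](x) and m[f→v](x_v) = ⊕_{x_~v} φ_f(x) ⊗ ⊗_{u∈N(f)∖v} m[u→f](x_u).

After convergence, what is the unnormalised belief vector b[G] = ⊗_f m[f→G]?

b[G] = [T, F, F]

init: all messages = 𝟙 over 3 values
r1 m[φ0→G] = [T, F, T]
r1 m[φ0→A] = [F, T, T]
r1 m[φ1→B] = [F, T, T]
r1 m[φ1→A] = [T, T, T]
r1 m[φ2→G] = [T, T, F]
r1 m[φ2→K] = [T, T, F]
r1 m[φ3→K] = [T, T, T]
r1 m[φ3→P] = [T, T, F]
r1 m[φ4→P] = [T, T, T]
r1 m[G→φ0] = [T, T, T]
r1 m[G→φ2] = [T, T, T]
r1 m[B→φ1] = [T, T, T]
r1 m[K→φ2] = [T, T, T]
r1 m[K→φ3] = [T, T, T]
r1 m[P→φ3] = [T, T, T]
r1 m[P→φ4] = [T, T, T]
r1 m[A→φ0] = [T, T, T]
r1 m[A→φ1] = [T, T, T]
r2 m[φ0→G] = [T, F, T]
r2 m[φ0→A] = [F, T, T]
r2 m[φ1→B] = [F, T, T]
r2 m[φ1→A] = [T, T, T]
r2 m[φ2→G] = [T, T, F]
r2 m[φ2→K] = [T, T, F]
r2 m[φ3→K] = [T, T, T]
r2 m[φ3→P] = [T, T, F]
r2 m[φ4→P] = [T, T, T]
r2 m[G→φ0] = [T, T, F]
r2 m[G→φ2] = [T, F, T]
r2 m[B→φ1] = [T, T, T]
r2 m[K→φ2] = [T, T, T]
r2 m[K→φ3] = [T, T, F]
r2 m[P→φ3] = [T, T, T]
r2 m[P→φ4] = [T, T, F]
r2 m[A→φ0] = [T, T, T]
r2 m[A→φ1] = [F, T, T]
r3 m[φ0→G] = [T, F, T]
r3 m[φ0→A] = [F, F, T]
r3 m[φ1→B] = [F, T, T]
r3 m[φ1→A] = [T, T, T]
r3 m[φ2→G] = [T, T, F]
r3 m[φ2→K] = [T, F, F]
r3 m[φ3→K] = [T, T, T]
r3 m[φ3→P] = [T, T, F]
r3 m[φ4→P] = [T, T, T]
r3 m[G→φ0] = [T, T, F]
r3 m[G→φ2] = [T, F, T]
r3 m[B→φ1] = [T, T, T]
r3 m[K→φ2] = [T, T, T]
r3 m[K→φ3] = [T, T, F]
r3 m[P→φ3] = [T, T, T]
r3 m[P→φ4] = [T, T, F]
r3 m[A→φ0] = [T, T, T]
r3 m[A→φ1] = [F, T, T]
r4 m[φ0→G] = [T, F, T]
r4 m[φ0→A] = [F, F, T]
r4 m[φ1→B] = [F, T, T]
r4 m[φ1→A] = [T, T, T]
r4 m[φ2→G] = [T, T, F]
r4 m[φ2→K] = [T, F, F]
r4 m[φ3→K] = [T, T, T]
r4 m[φ3→P] = [T, T, F]
r4 m[φ4→P] = [T, T, T]
r4 m[G→φ0] = [T, T, F]
r4 m[G→φ2] = [T, F, T]
r4 m[B→φ1] = [T, T, T]
r4 m[K→φ2] = [T, T, T]
r4 m[K→φ3] = [T, F, F]
r4 m[P→φ3] = [T, T, T]
r4 m[P→φ4] = [T, T, F]
r4 m[A→φ0] = [T, T, T]
r4 m[A→φ1] = [F, F, T]
r5 m[φ0→G] = [T, F, T]
r5 m[φ0→A] = [F, F, T]
r5 m[φ1→B] = [F, T, T]
r5 m[φ1→A] = [T, T, T]
r5 m[φ2→G] = [T, T, F]
r5 m[φ2→K] = [T, F, F]
r5 m[φ3→K] = [T, T, T]
r5 m[φ3→P] = [F, T, F]
r5 m[φ4→P] = [T, T, T]
r5 m[G→φ0] = [T, T, F]
r5 m[G→φ2] = [T, F, T]
r5 m[B→φ1] = [T, T, T]
r5 m[K→φ2] = [T, T, T]
r5 m[K→φ3] = [T, F, F]
r5 m[P→φ3] = [T, T, T]
r5 m[P→φ4] = [T, T, F]
r5 m[A→φ0] = [T, T, T]
r5 m[A→φ1] = [F, F, T]
r6 m[φ0→G] = [T, F, T]
r6 m[φ0→A] = [F, F, T]
r6 m[φ1→B] = [F, T, T]
r6 m[φ1→A] = [T, T, T]
r6 m[φ2→G] = [T, T, F]
r6 m[φ2→K] = [T, F, F]
r6 m[φ3→K] = [T, T, T]
r6 m[φ3→P] = [F, T, F]
r6 m[φ4→P] = [T, T, T]
r6 m[G→φ0] = [T, T, F]
r6 m[G→φ2] = [T, F, T]
r6 m[B→φ1] = [T, T, T]
r6 m[K→φ2] = [T, T, T]
r6 m[K→φ3] = [T, F, F]
r6 m[P→φ3] = [T, T, T]
r6 m[P→φ4] = [F, T, F]
r6 m[A→φ0] = [T, T, T]
r6 m[A→φ1] = [F, F, T]
r7 m[φ0→G] = [T, F, T]
r7 m[φ0→A] = [F, F, T]
r7 m[φ1→B] = [F, T, T]
r7 m[φ1→A] = [T, T, T]
r7 m[φ2→G] = [T, T, F]
r7 m[φ2→K] = [T, F, F]
r7 m[φ3→K] = [T, T, T]
r7 m[φ3→P] = [F, T, F]
r7 m[φ4→P] = [T, T, T]
r7 m[G→φ0] = [T, T, F]
r7 m[G→φ2] = [T, F, T]
r7 m[B→φ1] = [T, T, T]
r7 m[K→φ2] = [T, T, T]
r7 m[K→φ3] = [T, F, F]
r7 m[P→φ3] = [T, T, T]
r7 m[P→φ4] = [F, T, F]
r7 m[A→φ0] = [T, T, T]
r7 m[A→φ1] = [F, F, T]
fixed point reached at round 7
b[G] = ⊗ incoming = [T, F, F]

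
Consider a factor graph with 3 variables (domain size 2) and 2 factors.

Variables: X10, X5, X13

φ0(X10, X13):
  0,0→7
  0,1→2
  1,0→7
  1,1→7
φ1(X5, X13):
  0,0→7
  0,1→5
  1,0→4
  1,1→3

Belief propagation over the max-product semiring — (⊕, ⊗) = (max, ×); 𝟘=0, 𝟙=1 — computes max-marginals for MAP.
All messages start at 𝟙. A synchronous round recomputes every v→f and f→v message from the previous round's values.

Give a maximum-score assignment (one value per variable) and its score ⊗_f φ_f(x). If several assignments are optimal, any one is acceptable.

init: all messages = 𝟙 over 2 values
r1 m[φ0→X10] = [7, 7]
r1 m[φ0→X13] = [7, 7]
r1 m[φ1→X5] = [7, 4]
r1 m[φ1→X13] = [7, 5]
r1 m[X10→φ0] = [1, 1]
r1 m[X5→φ1] = [1, 1]
r1 m[X13→φ0] = [1, 1]
r1 m[X13→φ1] = [1, 1]
r2 m[φ0→X10] = [7, 7]
r2 m[φ0→X13] = [7, 7]
r2 m[φ1→X5] = [7, 4]
r2 m[φ1→X13] = [7, 5]
r2 m[X10→φ0] = [1, 1]
r2 m[X5→φ1] = [1, 1]
r2 m[X13→φ0] = [7, 5]
r2 m[X13→φ1] = [7, 7]
r3 m[φ0→X10] = [49, 49]
r3 m[φ0→X13] = [7, 7]
r3 m[φ1→X5] = [49, 28]
r3 m[φ1→X13] = [7, 5]
r3 m[X10→φ0] = [1, 1]
r3 m[X5→φ1] = [1, 1]
r3 m[X13→φ0] = [7, 5]
r3 m[X13→φ1] = [7, 7]
r4 m[φ0→X10] = [49, 49]
r4 m[φ0→X13] = [7, 7]
r4 m[φ1→X5] = [49, 28]
r4 m[φ1→X13] = [7, 5]
r4 m[X10→φ0] = [1, 1]
r4 m[X5→φ1] = [1, 1]
r4 m[X13→φ0] = [7, 5]
r4 m[X13→φ1] = [7, 7]
fixed point reached at round 4
traceback from X10: (X10=0, X5=0, X13=0), score=49

assignment: (X10=0, X5=0, X13=0); score = 49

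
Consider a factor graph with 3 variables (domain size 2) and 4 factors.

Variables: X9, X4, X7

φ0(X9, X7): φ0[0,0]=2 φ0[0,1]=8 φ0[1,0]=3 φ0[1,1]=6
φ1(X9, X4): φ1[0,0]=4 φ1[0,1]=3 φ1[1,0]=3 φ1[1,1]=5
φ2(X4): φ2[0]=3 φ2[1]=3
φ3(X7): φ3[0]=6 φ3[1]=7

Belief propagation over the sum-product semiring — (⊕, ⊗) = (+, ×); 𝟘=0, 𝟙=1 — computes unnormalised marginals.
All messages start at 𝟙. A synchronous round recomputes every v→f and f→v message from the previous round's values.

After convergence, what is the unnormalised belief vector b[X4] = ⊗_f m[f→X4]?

init: all messages = 𝟙 over 2 values
r1 m[φ0→X9] = [10, 9]
r1 m[φ0→X7] = [5, 14]
r1 m[φ1→X9] = [7, 8]
r1 m[φ1→X4] = [7, 8]
r1 m[φ2→X4] = [3, 3]
r1 m[φ3→X7] = [6, 7]
r1 m[X9→φ0] = [1, 1]
r1 m[X9→φ1] = [1, 1]
r1 m[X4→φ1] = [1, 1]
r1 m[X4→φ2] = [1, 1]
r1 m[X7→φ0] = [1, 1]
r1 m[X7→φ3] = [1, 1]
r2 m[φ0→X9] = [10, 9]
r2 m[φ0→X7] = [5, 14]
r2 m[φ1→X9] = [7, 8]
r2 m[φ1→X4] = [7, 8]
r2 m[φ2→X4] = [3, 3]
r2 m[φ3→X7] = [6, 7]
r2 m[X9→φ0] = [7, 8]
r2 m[X9→φ1] = [10, 9]
r2 m[X4→φ1] = [3, 3]
r2 m[X4→φ2] = [7, 8]
r2 m[X7→φ0] = [6, 7]
r2 m[X7→φ3] = [5, 14]
r3 m[φ0→X9] = [68, 60]
r3 m[φ0→X7] = [38, 104]
r3 m[φ1→X9] = [21, 24]
r3 m[φ1→X4] = [67, 75]
r3 m[φ2→X4] = [3, 3]
r3 m[φ3→X7] = [6, 7]
r3 m[X9→φ0] = [7, 8]
r3 m[X9→φ1] = [10, 9]
r3 m[X4→φ1] = [3, 3]
r3 m[X4→φ2] = [7, 8]
r3 m[X7→φ0] = [6, 7]
r3 m[X7→φ3] = [5, 14]
r4 m[φ0→X9] = [68, 60]
r4 m[φ0→X7] = [38, 104]
r4 m[φ1→X9] = [21, 24]
r4 m[φ1→X4] = [67, 75]
r4 m[φ2→X4] = [3, 3]
r4 m[φ3→X7] = [6, 7]
r4 m[X9→φ0] = [21, 24]
r4 m[X9→φ1] = [68, 60]
r4 m[X4→φ1] = [3, 3]
r4 m[X4→φ2] = [67, 75]
r4 m[X7→φ0] = [6, 7]
r4 m[X7→φ3] = [38, 104]
r5 m[φ0→X9] = [68, 60]
r5 m[φ0→X7] = [114, 312]
r5 m[φ1→X9] = [21, 24]
r5 m[φ1→X4] = [452, 504]
r5 m[φ2→X4] = [3, 3]
r5 m[φ3→X7] = [6, 7]
r5 m[X9→φ0] = [21, 24]
r5 m[X9→φ1] = [68, 60]
r5 m[X4→φ1] = [3, 3]
r5 m[X4→φ2] = [67, 75]
r5 m[X7→φ0] = [6, 7]
r5 m[X7→φ3] = [38, 104]
r6 m[φ0→X9] = [68, 60]
r6 m[φ0→X7] = [114, 312]
r6 m[φ1→X9] = [21, 24]
r6 m[φ1→X4] = [452, 504]
r6 m[φ2→X4] = [3, 3]
r6 m[φ3→X7] = [6, 7]
r6 m[X9→φ0] = [21, 24]
r6 m[X9→φ1] = [68, 60]
r6 m[X4→φ1] = [3, 3]
r6 m[X4→φ2] = [452, 504]
r6 m[X7→φ0] = [6, 7]
r6 m[X7→φ3] = [114, 312]
r7 m[φ0→X9] = [68, 60]
r7 m[φ0→X7] = [114, 312]
r7 m[φ1→X9] = [21, 24]
r7 m[φ1→X4] = [452, 504]
r7 m[φ2→X4] = [3, 3]
r7 m[φ3→X7] = [6, 7]
r7 m[X9→φ0] = [21, 24]
r7 m[X9→φ1] = [68, 60]
r7 m[X4→φ1] = [3, 3]
r7 m[X4→φ2] = [452, 504]
r7 m[X7→φ0] = [6, 7]
r7 m[X7→φ3] = [114, 312]
fixed point reached at round 7
b[X4] = ⊗ incoming = [1356, 1512]

b[X4] = [1356, 1512]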